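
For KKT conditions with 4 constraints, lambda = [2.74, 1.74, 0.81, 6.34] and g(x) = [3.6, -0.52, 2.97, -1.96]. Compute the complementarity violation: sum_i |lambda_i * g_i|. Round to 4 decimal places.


KKT complementary slackness check:
lambda_1 * g_1 = 2.74 * 3.6 = 9.864
lambda_2 * g_2 = 1.74 * -0.52 = -0.9048
lambda_3 * g_3 = 0.81 * 2.97 = 2.4057
lambda_4 * g_4 = 6.34 * -1.96 = -12.4264
Total violation = 9.864 + 0.9048 + 2.4057 + 12.4264 = 25.6009


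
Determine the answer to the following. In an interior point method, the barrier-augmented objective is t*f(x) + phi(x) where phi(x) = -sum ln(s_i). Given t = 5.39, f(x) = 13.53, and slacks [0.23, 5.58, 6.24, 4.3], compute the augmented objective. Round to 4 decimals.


Step 1: Compute log-barrier.
ln values: [-1.4697, 1.7192, 1.831, 1.4586]
phi = -(-1.4697 + 1.7192 + 1.831 + 1.4586) = -3.5391
Step 2: Compute augmented objective.
t*f(x) = 5.39*13.53 = 72.9267
Total = 72.9267 - 3.5391 = 69.3876


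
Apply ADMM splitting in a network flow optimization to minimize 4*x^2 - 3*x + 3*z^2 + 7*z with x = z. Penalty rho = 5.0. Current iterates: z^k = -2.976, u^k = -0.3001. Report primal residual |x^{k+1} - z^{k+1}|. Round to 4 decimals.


ADMM iteration with rho = 5.0, z^k = -2.976, u^k = -0.3001
Step 1: x-update.
Minimize 4*x^2 - 3*x + (5.0/2)*(x + 2.976 - 0.3001)^2
FOC: (2*4 + 5.0)*x = 3 + 5.0*(-2.976 + 0.3001)
x^{k+1} = -0.7984
Step 2: z-update.
Minimize 3*z^2 + 7*z + (5.0/2)*(-0.7984 - z - 0.3001)^2
FOC: (2*3 + 5.0)*z = -7 + 5.0*(-0.7984 - 0.3001)
z^{k+1} = -1.1357
Step 3: u-update.
u^{k+1} = -0.3001 - 0.7984 + 1.1357 = 0.0372
Step 4: Primal residual = |-0.7984 + 1.1357| = 0.3373


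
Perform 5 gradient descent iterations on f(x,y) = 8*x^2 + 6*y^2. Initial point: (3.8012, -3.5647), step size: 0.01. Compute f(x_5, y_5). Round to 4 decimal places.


Gradient descent on f(x,y) = 8*x^2 + 6*y^2.
Starting point: (3.8012, -3.5647), alpha = 0.01
Step 1: grad_x = 2*8*3.8012 = 60.8192, grad_y = 2*6*-3.5647 = -42.7764
  x_1 = 3.8012 - 0.01*60.8192 = 3.193
  y_1 = -3.5647 - 0.01*-42.7764 = -3.1369
Step 2: grad_x = 2*8*3.193 = 51.0881, grad_y = 2*6*-3.1369 = -37.6432
  x_2 = 3.193 - 0.01*51.0881 = 2.6821
  y_2 = -3.1369 - 0.01*-37.6432 = -2.7605
Step 3: grad_x = 2*8*2.6821 = 42.914, grad_y = 2*6*-2.7605 = -33.126
  x_3 = 2.6821 - 0.01*42.914 = 2.253
  y_3 = -2.7605 - 0.01*-33.126 = -2.4292
Step 4: grad_x = 2*8*2.253 = 36.0478, grad_y = 2*6*-2.4292 = -29.1509
  x_4 = 2.253 - 0.01*36.0478 = 1.8925
  y_4 = -2.4292 - 0.01*-29.1509 = -2.1377
Step 5: grad_x = 2*8*1.8925 = 30.2801, grad_y = 2*6*-2.1377 = -25.6528
  x_5 = 1.8925 - 0.01*30.2801 = 1.5897
  y_5 = -2.1377 - 0.01*-25.6528 = -1.8812
f(1.5897, -1.8812) = 8*1.5897^2 + 6*(-1.8812)^2 = 41.451


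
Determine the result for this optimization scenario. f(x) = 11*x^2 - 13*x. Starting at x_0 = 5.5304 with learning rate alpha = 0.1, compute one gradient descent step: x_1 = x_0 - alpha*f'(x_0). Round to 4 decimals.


We compute the gradient at x_0 and apply the update.
f'(x) = 22*x - 13
f'(5.5304) = 22*5.5304 - 13 = 108.6688
x_1 = 5.5304 - 0.1*108.6688 = -5.3365


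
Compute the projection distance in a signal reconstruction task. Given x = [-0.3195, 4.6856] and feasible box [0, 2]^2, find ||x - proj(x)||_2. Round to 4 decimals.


Project each component onto [0, 2].
clip(-0.3195) = 0.0, clip(4.6856) = 2.0
Projection = [0.0, 2.0]
Squared diffs: [0.1021, 7.2124]
Distance = sqrt(7.3145) = 2.7045


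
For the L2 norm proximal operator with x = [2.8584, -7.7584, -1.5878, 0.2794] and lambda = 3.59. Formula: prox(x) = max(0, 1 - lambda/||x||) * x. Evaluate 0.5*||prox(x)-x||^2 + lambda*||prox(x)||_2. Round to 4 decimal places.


Step 1: Compute ||x||.
||x|| = 8.4239
Step 2: Compute scaling factor.
scale = max(0, 1 - 3.59/8.4239) = 0.5738
Step 3: prox(x) = [1.6402, -4.452, -0.9111, 0.1603]
||prox(x)|| = 4.8339
Step 4: Proximal objective.
0.5*||prox-x||^2 = 6.4441
lambda*||prox|| = 17.3537
Total = 23.7978


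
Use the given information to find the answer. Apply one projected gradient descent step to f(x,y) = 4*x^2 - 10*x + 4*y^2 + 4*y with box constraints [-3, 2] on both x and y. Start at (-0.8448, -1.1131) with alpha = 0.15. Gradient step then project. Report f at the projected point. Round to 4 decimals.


Step 1: Compute gradient at (-0.8448, -1.1131).
grad_x = 2*4*-0.8448 - 10 = -16.7584
grad_y = 2*4*-1.1131 + 4 = -4.9048
Step 2: Gradient step.
x_raw = -0.8448 - 0.15*-16.7584 = 1.669
y_raw = -1.1131 - 0.15*-4.9048 = -0.3774
Step 3: Project onto [-3, 2].
x_proj = clip(1.669) = 1.669
y_proj = clip(-0.3774) = -0.3774
Step 4: Evaluate f.
f(1.669, -0.3774) = -6.4877


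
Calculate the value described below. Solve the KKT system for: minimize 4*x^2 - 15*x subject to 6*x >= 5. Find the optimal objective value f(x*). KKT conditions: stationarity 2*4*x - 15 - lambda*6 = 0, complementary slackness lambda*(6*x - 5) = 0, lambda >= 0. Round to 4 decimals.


Step 1: Try lambda = 0 (constraint inactive).
Stationarity: 2*4*x - 15 = 0
x* = 15/(2*4) = 1.875
Check constraint: 6*1.875 = 11.25 >= 5 -- satisfied.
Step 2: Compute optimal value.
f(x*) = 4*1.875^2 - 15*1.875 = -14.0625


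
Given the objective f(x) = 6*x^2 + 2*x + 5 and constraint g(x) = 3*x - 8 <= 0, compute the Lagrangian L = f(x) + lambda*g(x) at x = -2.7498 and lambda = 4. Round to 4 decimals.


Step 1: Evaluate f(x).
f(-2.7498) = 6*(-2.7498)^2 + 2*(-2.7498) + 5 = 44.8688
Step 2: Evaluate g(x).
g(-2.7498) = 3*-2.7498 - 8 = -16.2494
Step 3: Compute Lagrangian.
L = 44.8688 + 4*-16.2494 = -20.1288


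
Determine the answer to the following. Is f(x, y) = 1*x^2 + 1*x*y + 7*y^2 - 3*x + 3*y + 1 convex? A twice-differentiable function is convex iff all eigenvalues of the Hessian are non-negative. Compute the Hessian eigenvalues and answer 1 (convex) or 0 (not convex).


The Hessian of f(x,y) = 1*x^2 + 1*x*y + 7*y^2 - 3*x + 3*y + 1 is:
H = [[2, 1], [1, 14]]
Trace = 2 + 14 = 16
Determinant = 2*14 - (1)^2 = 27
Discriminant = (16)^2 - 4*27 = 148.0
Eigenvalues: lambda_1 = 1.9172, lambda_2 = 14.0828
The function is convex.

1


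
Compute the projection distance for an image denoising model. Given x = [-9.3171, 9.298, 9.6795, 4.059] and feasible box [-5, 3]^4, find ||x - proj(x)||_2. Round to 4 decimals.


Project each component onto [-5, 3].
clip(-9.3171) = -5.0, clip(9.298) = 3.0, clip(9.6795) = 3.0, clip(4.059) = 3.0
Projection = [-5.0, 3.0, 3.0, 3.0]
Squared diffs: [18.6374, 39.6648, 44.6157, 1.1215]
Distance = sqrt(104.0394) = 10.2


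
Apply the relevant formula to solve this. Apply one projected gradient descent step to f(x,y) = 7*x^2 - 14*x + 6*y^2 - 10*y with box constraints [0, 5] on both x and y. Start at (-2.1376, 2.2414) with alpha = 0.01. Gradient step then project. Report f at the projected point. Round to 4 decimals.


Step 1: Compute gradient at (-2.1376, 2.2414).
grad_x = 2*7*-2.1376 - 14 = -43.9264
grad_y = 2*6*2.2414 - 10 = 16.8968
Step 2: Gradient step.
x_raw = -2.1376 - 0.01*-43.9264 = -1.6983
y_raw = 2.2414 - 0.01*16.8968 = 2.0724
Step 3: Project onto [0, 5].
x_proj = clip(-1.6983) = 0.0
y_proj = clip(2.0724) = 2.0724
Step 4: Evaluate f.
f(0.0, 2.0724) = 5.0455


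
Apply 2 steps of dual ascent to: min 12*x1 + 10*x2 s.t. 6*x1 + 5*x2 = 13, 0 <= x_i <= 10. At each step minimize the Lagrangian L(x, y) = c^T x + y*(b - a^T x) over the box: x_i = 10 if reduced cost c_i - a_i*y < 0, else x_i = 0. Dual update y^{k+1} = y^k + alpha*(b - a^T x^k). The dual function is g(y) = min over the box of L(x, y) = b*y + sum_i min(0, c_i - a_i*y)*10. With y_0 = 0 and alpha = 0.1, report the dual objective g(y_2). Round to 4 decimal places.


Dual ascent for LP: min 12*x1 + 10*x2, 6*x1 + 5*x2 = 13, 0 <= x_i <= 10
Step 1: y^k = 0.0, reduced costs: (12.0, 10.0)
  x^k = (0.0, 0.0), subgradient = b - a^T x = 13.0
  y^{k+1} = 0.0 + 0.1*13.0 = 1.3
Step 2: y^k = 1.3, reduced costs: (4.2, 3.5)
  x^k = (0.0, 0.0), subgradient = b - a^T x = 13.0
  y^{k+1} = 1.3 + 0.1*13.0 = 2.6
Dual objective at y_2 = 2.6: reduced costs (-3.6, -3.0), box minimizer x = (10.0, 10.0)
g(y_2) = b*y + (c1 - a1*y)*x1 + (c2 - a2*y)*x2 = 13*2.6 + (-3.6)*10.0 + (-3.0)*10.0 = 33.8 - 36.0 - 30.0 = -32.2


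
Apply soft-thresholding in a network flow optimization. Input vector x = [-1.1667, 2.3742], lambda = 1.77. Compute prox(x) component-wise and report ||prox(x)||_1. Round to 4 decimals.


Soft-thresholding with lambda = 1.77:
prox(-1.1667) = sign(-1.1667)*max(|-1.1667| - 1.77, 0) = 0.0
prox(2.3742) = sign(2.3742)*max(|2.3742| - 1.77, 0) = 0.6042
prox(x) = [0.0, 0.6042]
||prox(x)||_1 = 0.0 + 0.6042 = 0.6042


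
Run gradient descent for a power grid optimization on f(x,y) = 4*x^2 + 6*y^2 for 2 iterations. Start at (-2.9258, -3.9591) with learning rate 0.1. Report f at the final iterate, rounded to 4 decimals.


Gradient descent on f(x,y) = 4*x^2 + 6*y^2.
Starting point: (-2.9258, -3.9591), alpha = 0.1
Step 1: grad_x = 2*4*-2.9258 = -23.4064, grad_y = 2*6*-3.9591 = -47.5092
  x_1 = -2.9258 - 0.1*-23.4064 = -0.5852
  y_1 = -3.9591 - 0.1*-47.5092 = 0.7918
Step 2: grad_x = 2*4*-0.5852 = -4.6813, grad_y = 2*6*0.7918 = 9.5018
  x_2 = -0.5852 - 0.1*-4.6813 = -0.117
  y_2 = 0.7918 - 0.1*9.5018 = -0.1584
f(-0.117, -0.1584) = 4*(-0.117)^2 + 6*(-0.1584)^2 = 0.2053


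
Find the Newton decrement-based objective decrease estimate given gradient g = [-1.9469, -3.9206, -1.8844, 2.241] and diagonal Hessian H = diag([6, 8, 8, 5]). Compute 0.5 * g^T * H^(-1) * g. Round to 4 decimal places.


Step 1: H is diagonal, so H^(-1) * g = [-0.3245, -0.4901, -0.2356, 0.4482].
Step 2: g^T H^(-1) g = sum_i g_i^2 / H_ii
  = (-1.9469)^2/6 + (-3.9206)^2/8 + (-1.8844)^2/8 + (2.241)^2/5
  = 0.6317 + 1.9214 + 0.4439 + 1.0044 = 4.0014
Step 3: Objective decrease = 0.5 * g^T H^(-1) g = 2.0007


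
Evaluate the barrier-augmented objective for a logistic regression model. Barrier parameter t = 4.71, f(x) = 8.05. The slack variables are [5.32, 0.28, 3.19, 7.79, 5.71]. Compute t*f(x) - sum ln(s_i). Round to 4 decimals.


Step 1: Compute log-barrier.
ln values: [1.6715, -1.273, 1.16, 2.0528, 1.7422]
phi = -(1.6715 - 1.273 + 1.16 + 2.0528 + 1.7422) = -5.3536
Step 2: Compute augmented objective.
t*f(x) = 4.71*8.05 = 37.9155
Total = 37.9155 - 5.3536 = 32.5619


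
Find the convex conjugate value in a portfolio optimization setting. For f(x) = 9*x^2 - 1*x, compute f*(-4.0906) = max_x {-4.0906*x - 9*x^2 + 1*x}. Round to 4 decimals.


f*(y) = sup_x {y*x - a*x^2 - b*x} = sup_x {(y-b)*x - a*x^2}
FOC: (y - b) - 2a*x = 0 => x* = (y - b)/(2a)
x* = (-4.0906 + 1)/(2*9) = -0.1717
f*(-4.0906) = (y-b)^2/(4a) = (-4.0906 + 1)^2/(4*9)
= 9.5518/36 = 0.2653


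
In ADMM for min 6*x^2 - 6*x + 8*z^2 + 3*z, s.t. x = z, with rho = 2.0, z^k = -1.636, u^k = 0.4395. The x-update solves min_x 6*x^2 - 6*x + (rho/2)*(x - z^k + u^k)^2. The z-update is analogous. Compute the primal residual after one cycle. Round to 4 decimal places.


ADMM iteration with rho = 2.0, z^k = -1.636, u^k = 0.4395
Step 1: x-update.
Minimize 6*x^2 - 6*x + (2.0/2)*(x + 1.636 + 0.4395)^2
FOC: (2*6 + 2.0)*x = 6 + 2.0*(-1.636 - 0.4395)
x^{k+1} = 0.1321
Step 2: z-update.
Minimize 8*z^2 + 3*z + (2.0/2)*(0.1321 - z + 0.4395)^2
FOC: (2*8 + 2.0)*z = -3 + 2.0*(0.1321 + 0.4395)
z^{k+1} = -0.1032
Step 3: u-update.
u^{k+1} = 0.4395 + 0.1321 + 0.1032 = 0.6747
Step 4: Primal residual = |0.1321 + 0.1032| = 0.2352


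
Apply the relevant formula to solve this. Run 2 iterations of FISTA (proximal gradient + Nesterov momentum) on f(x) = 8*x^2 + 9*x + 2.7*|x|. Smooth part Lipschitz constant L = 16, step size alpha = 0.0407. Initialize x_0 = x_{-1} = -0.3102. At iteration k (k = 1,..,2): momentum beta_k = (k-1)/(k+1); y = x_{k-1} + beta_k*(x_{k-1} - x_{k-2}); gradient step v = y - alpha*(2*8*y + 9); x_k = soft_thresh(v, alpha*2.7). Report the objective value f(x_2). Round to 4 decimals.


FISTA on f(x) = 8*x^2 + 9*x + 2.7*|x|
L = 16, alpha = 0.0407
Iteration 1: beta = 0.0, y = -0.3102 + 0.0*(-0.3102 + 0.3102) = -0.3102
  grad(y) = 4.0368, v = y - alpha*grad = -0.4745
  prox(v) = soft_thresh(-0.4745, 0.1099) = -0.3646
Iteration 2: beta = 0.3333, y = -0.3646 + 0.3333*(-0.3646 + 0.3102) = -0.3827
  grad(y) = 2.8761, v = y - alpha*grad = -0.4998
  prox(v) = soft_thresh(-0.4998, 0.1099) = -0.3899
f(x_2) = 8*(-0.3899)^2 + 9*(-0.3899) + 2.7*|-0.3899| = -1.2402


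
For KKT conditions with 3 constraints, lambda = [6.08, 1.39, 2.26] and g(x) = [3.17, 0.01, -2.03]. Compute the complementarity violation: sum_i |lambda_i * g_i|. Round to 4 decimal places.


KKT complementary slackness check:
lambda_1 * g_1 = 6.08 * 3.17 = 19.2736
lambda_2 * g_2 = 1.39 * 0.01 = 0.0139
lambda_3 * g_3 = 2.26 * -2.03 = -4.5878
Total violation = 19.2736 + 0.0139 + 4.5878 = 23.8753


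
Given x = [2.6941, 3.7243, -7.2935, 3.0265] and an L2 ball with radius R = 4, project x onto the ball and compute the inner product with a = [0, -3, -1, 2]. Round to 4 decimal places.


Step 1: Compute ||x|| (intermediates to 6 decimals).
||x|| = sqrt(2.6941^2 + 3.7243^2 + (-7.2935)^2 + 3.0265^2) = 9.136927
Step 2: Project.
Since ||x|| > R, scale = R/||x|| = 4/9.136927 = 0.437784, proj(x) = scale * x
proj(x) = [1.179434, 1.630439, -3.192978, 1.324953]
Step 3: Dot product.
a^T * proj(x) = 0*1.179434 - 3*1.630439 - 1*(-3.192978) + 2*1.324953 = 0.9516


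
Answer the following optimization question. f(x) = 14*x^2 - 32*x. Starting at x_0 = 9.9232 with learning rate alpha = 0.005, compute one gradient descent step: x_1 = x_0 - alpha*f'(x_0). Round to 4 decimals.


We compute the gradient at x_0 and apply the update.
f'(x) = 28*x - 32
f'(9.9232) = 28*9.9232 - 32 = 245.8496
x_1 = 9.9232 - 0.005*245.8496 = 8.694


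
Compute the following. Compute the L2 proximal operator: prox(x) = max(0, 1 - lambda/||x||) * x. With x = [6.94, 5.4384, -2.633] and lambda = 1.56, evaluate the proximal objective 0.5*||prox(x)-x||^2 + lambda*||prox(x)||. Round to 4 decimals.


Step 1: Compute ||x||.
||x|| = 9.2018
Step 2: Compute scaling factor.
scale = max(0, 1 - 1.56/9.2018) = 0.8305
Step 3: prox(x) = [5.7634, 4.5164, -2.1866]
||prox(x)|| = 7.6418
Step 4: Proximal objective.
0.5*||prox-x||^2 = 1.2168
lambda*||prox|| = 11.9212
Total = 13.138


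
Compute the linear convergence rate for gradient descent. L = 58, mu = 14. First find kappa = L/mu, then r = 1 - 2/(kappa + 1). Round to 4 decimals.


Step 1: Compute the condition number.
kappa = L/mu = 58/14 = 4.1429
Step 2: Compute the convergence rate.
r = 1 - 2/(kappa + 1) = 1 - 2*mu/(L + mu) = (L - mu)/(L + mu) = 44/72 = 0.6111


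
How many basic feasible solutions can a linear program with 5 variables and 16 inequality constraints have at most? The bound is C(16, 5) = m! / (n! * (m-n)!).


Each vertex corresponds to some choice of n active constraints out of m, so the number of vertices is at most C(m, n) = m! / (n!(m-n)!).
m = 16, n = 5
Numerator: 16 * 15 * 14 * 13 * 12
Denominator: 5! = 120
C(16, 5) = 4368


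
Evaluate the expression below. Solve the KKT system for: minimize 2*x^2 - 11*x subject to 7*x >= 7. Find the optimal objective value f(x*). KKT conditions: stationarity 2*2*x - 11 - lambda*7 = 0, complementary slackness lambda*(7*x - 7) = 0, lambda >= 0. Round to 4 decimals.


Step 1: Try lambda = 0 (constraint inactive).
Stationarity: 2*2*x - 11 = 0
x* = 11/(2*2) = 2.75
Check constraint: 7*2.75 = 19.25 >= 7 -- satisfied.
Step 2: Compute optimal value.
f(x*) = 2*2.75^2 - 11*2.75 = -15.125


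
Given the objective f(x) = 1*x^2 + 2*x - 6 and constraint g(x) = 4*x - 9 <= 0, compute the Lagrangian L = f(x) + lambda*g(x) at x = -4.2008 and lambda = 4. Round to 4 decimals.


Step 1: Evaluate f(x).
f(-4.2008) = 1*(-4.2008)^2 + 2*(-4.2008) - 6 = 3.2451
Step 2: Evaluate g(x).
g(-4.2008) = 4*-4.2008 - 9 = -25.8032
Step 3: Compute Lagrangian.
L = 3.2451 + 4*-25.8032 = -99.9677


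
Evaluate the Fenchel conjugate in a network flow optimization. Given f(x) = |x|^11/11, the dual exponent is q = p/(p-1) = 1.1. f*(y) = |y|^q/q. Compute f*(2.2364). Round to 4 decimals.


The conjugate exponent q satisfies 1/p + 1/q = 1.
p = 11, so q = 11/(11 - 1) = 1.1
|y|^q = 2.2364^1.1 = 2.4238
f*(2.2364) = 2.4238 / 1.1 = 2.2035


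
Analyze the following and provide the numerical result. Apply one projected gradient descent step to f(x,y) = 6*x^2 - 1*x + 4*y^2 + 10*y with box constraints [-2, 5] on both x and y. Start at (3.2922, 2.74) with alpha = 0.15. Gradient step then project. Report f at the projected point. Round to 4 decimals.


Step 1: Compute gradient at (3.2922, 2.74).
grad_x = 2*6*3.2922 - 1 = 38.5064
grad_y = 2*4*2.74 + 10 = 31.92
Step 2: Gradient step.
x_raw = 3.2922 - 0.15*38.5064 = -2.4838
y_raw = 2.74 - 0.15*31.92 = -2.048
Step 3: Project onto [-2, 5].
x_proj = clip(-2.4838) = -2.0
y_proj = clip(-2.048) = -2.0
Step 4: Evaluate f.
f(-2.0, -2.0) = 22.0


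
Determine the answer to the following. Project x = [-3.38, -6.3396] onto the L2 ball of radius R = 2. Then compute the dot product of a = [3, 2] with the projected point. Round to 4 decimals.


Step 1: Compute ||x|| (intermediates to 6 decimals).
||x|| = sqrt((-3.38)^2 + (-6.3396)^2) = 7.184353
Step 2: Project.
Since ||x|| > R, scale = R/||x|| = 2/7.184353 = 0.278383, proj(x) = scale * x
proj(x) = [-0.940935, -1.764837]
Step 3: Dot product.
a^T * proj(x) = 3*(-0.940935) + 2*(-1.764837) = -6.3525


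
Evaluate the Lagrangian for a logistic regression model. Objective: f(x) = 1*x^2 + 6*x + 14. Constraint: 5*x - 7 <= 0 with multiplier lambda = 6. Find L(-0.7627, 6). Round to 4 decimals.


Step 1: Evaluate f(x).
f(-0.7627) = 1*(-0.7627)^2 + 6*(-0.7627) + 14 = 10.0055
Step 2: Evaluate g(x).
g(-0.7627) = 5*-0.7627 - 7 = -10.8135
Step 3: Compute Lagrangian.
L = 10.0055 + 6*-10.8135 = -54.8755


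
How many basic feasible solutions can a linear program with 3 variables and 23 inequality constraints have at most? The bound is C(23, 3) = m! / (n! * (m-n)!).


Each vertex corresponds to some choice of n active constraints out of m, so the number of vertices is at most C(m, n) = m! / (n!(m-n)!).
m = 23, n = 3
Numerator: 23 * 22 * 21
Denominator: 3! = 6
C(23, 3) = 1771


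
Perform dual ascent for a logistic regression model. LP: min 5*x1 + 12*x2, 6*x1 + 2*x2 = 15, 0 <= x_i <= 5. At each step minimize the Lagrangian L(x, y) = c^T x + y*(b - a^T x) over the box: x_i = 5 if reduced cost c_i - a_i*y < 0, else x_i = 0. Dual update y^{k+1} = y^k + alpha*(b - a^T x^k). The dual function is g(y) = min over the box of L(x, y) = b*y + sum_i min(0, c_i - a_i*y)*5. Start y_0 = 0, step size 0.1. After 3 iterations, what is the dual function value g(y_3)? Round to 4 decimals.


Dual ascent for LP: min 5*x1 + 12*x2, 6*x1 + 2*x2 = 15, 0 <= x_i <= 5
Step 1: y^k = 0.0, reduced costs: (5.0, 12.0)
  x^k = (0.0, 0.0), subgradient = b - a^T x = 15.0
  y^{k+1} = 0.0 + 0.1*15.0 = 1.5
Step 2: y^k = 1.5, reduced costs: (-4.0, 9.0)
  x^k = (5.0, 0.0), subgradient = b - a^T x = -15.0
  y^{k+1} = 1.5 + 0.1*-15.0 = 0.0
Step 3: y^k = 0.0, reduced costs: (5.0, 12.0)
  x^k = (0.0, 0.0), subgradient = b - a^T x = 15.0
  y^{k+1} = 0.0 + 0.1*15.0 = 1.5
Dual objective at y_3 = 1.5: reduced costs (-4.0, 9.0), box minimizer x = (5.0, 0.0)
g(y_3) = b*y + (c1 - a1*y)*x1 + (c2 - a2*y)*x2 = 15*1.5 + (-4.0)*5.0 + 9.0*0.0 = 22.5 - 20.0 + 0.0 = 2.5


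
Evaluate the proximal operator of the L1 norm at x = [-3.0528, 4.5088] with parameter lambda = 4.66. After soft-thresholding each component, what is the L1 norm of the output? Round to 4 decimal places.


Soft-thresholding with lambda = 4.66:
prox(-3.0528) = sign(-3.0528)*max(|-3.0528| - 4.66, 0) = 0.0
prox(4.5088) = sign(4.5088)*max(|4.5088| - 4.66, 0) = 0.0
prox(x) = [0.0, 0.0]
||prox(x)||_1 = 0.0 + 0.0 = 0.0


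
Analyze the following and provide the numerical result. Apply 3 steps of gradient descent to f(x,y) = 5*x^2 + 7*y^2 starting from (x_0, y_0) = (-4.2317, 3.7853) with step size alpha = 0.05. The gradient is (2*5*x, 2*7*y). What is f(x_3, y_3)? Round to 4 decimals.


Gradient descent on f(x,y) = 5*x^2 + 7*y^2.
Starting point: (-4.2317, 3.7853), alpha = 0.05
Step 1: grad_x = 2*5*-4.2317 = -42.317, grad_y = 2*7*3.7853 = 52.9942
  x_1 = -4.2317 - 0.05*-42.317 = -2.1159
  y_1 = 3.7853 - 0.05*52.9942 = 1.1356
Step 2: grad_x = 2*5*-2.1159 = -21.1585, grad_y = 2*7*1.1356 = 15.8983
  x_2 = -2.1159 - 0.05*-21.1585 = -1.0579
  y_2 = 1.1356 - 0.05*15.8983 = 0.3407
Step 3: grad_x = 2*5*-1.0579 = -10.5793, grad_y = 2*7*0.3407 = 4.7695
  x_3 = -1.0579 - 0.05*-10.5793 = -0.529
  y_3 = 0.3407 - 0.05*4.7695 = 0.1022
f(-0.529, 0.1022) = 5*(-0.529)^2 + 7*0.1022^2 = 1.4721


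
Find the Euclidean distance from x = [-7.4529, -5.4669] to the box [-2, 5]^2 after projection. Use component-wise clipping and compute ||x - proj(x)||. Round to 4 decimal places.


Project each component onto [-2, 5].
clip(-7.4529) = -2.0, clip(-5.4669) = -2.0
Projection = [-2.0, -2.0]
Squared diffs: [29.7341, 12.0194]
Distance = sqrt(41.7535) = 6.4617


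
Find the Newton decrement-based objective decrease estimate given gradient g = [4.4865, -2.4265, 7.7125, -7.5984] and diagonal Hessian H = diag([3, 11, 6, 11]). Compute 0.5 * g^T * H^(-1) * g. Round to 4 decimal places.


Step 1: H is diagonal, so H^(-1) * g = [1.4955, -0.2206, 1.2854, -0.6908].
Step 2: g^T H^(-1) g = sum_i g_i^2 / H_ii
  = (4.4865)^2/3 + (-2.4265)^2/11 + (7.7125)^2/6 + (-7.5984)^2/11
  = 6.7096 + 0.5353 + 9.9138 + 5.2487 = 22.4073
Step 3: Objective decrease = 0.5 * g^T H^(-1) g = 11.2036


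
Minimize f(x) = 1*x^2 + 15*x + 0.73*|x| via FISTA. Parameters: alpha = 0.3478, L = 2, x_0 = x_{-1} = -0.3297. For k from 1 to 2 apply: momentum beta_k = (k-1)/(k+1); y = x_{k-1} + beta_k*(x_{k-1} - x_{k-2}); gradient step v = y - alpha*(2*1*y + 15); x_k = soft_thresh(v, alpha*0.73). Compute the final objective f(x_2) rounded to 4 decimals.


FISTA on f(x) = 1*x^2 + 15*x + 0.73*|x|
L = 2, alpha = 0.3478
Iteration 1: beta = 0.0, y = -0.3297 + 0.0*(-0.3297 + 0.3297) = -0.3297
  grad(y) = 14.3406, v = y - alpha*grad = -5.3174
  prox(v) = soft_thresh(-5.3174, 0.2539) = -5.0635
Iteration 2: beta = 0.3333, y = -5.0635 + 0.3333*(-5.0635 + 0.3297) = -6.6414
  grad(y) = 1.7172, v = y - alpha*grad = -7.2386
  prox(v) = soft_thresh(-7.2386, 0.2539) = -6.9847
f(x_2) = 1*(-6.9847)^2 + 15*(-6.9847) + 0.73*|-6.9847| = -50.8856


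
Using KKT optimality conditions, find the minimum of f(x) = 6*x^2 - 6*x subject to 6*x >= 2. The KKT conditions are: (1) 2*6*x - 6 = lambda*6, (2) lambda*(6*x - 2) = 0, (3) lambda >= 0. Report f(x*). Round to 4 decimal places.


Step 1: Try lambda = 0 (constraint inactive).
Stationarity: 2*6*x - 6 = 0
x* = 6/(2*6) = 0.5
Check constraint: 6*0.5 = 3.0 >= 2 -- satisfied.
Step 2: Compute optimal value.
f(x*) = 6*0.5^2 - 6*0.5 = -1.5


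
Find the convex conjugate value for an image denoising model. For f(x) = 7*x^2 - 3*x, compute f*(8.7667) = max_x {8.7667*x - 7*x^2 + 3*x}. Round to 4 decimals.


f*(y) = sup_x {y*x - a*x^2 - b*x} = sup_x {(y-b)*x - a*x^2}
FOC: (y - b) - 2a*x = 0 => x* = (y - b)/(2a)
x* = (8.7667 + 3)/(2*7) = 0.8405
f*(8.7667) = (y-b)^2/(4a) = (8.7667 + 3)^2/(4*7)
= 138.4552/28 = 4.9448


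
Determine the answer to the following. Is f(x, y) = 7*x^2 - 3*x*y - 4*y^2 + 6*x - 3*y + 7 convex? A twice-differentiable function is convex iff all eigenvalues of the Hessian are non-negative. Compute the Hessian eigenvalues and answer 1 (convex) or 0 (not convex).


The Hessian of f(x,y) = 7*x^2 - 3*x*y - 4*y^2 + 6*x - 3*y + 7 is:
H = [[14, -3], [-3, -8]]
Trace = 14 - 8 = 6
Determinant = 14*-8 - (-3)^2 = -121
Discriminant = (6)^2 - 4*-121 = 520.0
Eigenvalues: lambda_1 = -8.4018, lambda_2 = 14.4018
The function is not convex.

0


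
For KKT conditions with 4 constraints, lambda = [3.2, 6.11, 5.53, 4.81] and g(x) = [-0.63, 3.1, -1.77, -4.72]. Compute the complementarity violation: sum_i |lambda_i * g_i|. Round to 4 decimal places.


KKT complementary slackness check:
lambda_1 * g_1 = 3.2 * -0.63 = -2.016
lambda_2 * g_2 = 6.11 * 3.1 = 18.941
lambda_3 * g_3 = 5.53 * -1.77 = -9.7881
lambda_4 * g_4 = 4.81 * -4.72 = -22.7032
Total violation = 2.016 + 18.941 + 9.7881 + 22.7032 = 53.4483


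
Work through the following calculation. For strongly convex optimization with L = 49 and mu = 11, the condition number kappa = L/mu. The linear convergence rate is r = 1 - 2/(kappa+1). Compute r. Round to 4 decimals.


Step 1: Compute the condition number.
kappa = L/mu = 49/11 = 4.4545
Step 2: Compute the convergence rate.
r = 1 - 2/(kappa + 1) = 1 - 2*mu/(L + mu) = (L - mu)/(L + mu) = 38/60 = 0.6333


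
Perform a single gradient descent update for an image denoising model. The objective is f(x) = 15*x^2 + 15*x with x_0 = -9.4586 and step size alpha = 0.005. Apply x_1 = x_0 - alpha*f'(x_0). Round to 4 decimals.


We compute the gradient at x_0 and apply the update.
f'(x) = 30*x + 15
f'(-9.4586) = 30*-9.4586 + 15 = -268.758
x_1 = -9.4586 - 0.005*-268.758 = -8.1148


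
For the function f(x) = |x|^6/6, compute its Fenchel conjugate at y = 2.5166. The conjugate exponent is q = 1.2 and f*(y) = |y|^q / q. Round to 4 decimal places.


The conjugate exponent q satisfies 1/p + 1/q = 1.
p = 6, so q = 6/(6 - 1) = 1.2
|y|^q = 2.5166^1.2 = 3.0268
f*(2.5166) = 3.0268 / 1.2 = 2.5223


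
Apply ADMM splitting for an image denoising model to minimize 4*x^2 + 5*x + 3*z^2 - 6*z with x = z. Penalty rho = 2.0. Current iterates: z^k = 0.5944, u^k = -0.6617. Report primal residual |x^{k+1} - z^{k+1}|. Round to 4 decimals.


ADMM iteration with rho = 2.0, z^k = 0.5944, u^k = -0.6617
Step 1: x-update.
Minimize 4*x^2 + 5*x + (2.0/2)*(x - 0.5944 - 0.6617)^2
FOC: (2*4 + 2.0)*x = -5 + 2.0*(0.5944 + 0.6617)
x^{k+1} = -0.2488
Step 2: z-update.
Minimize 3*z^2 - 6*z + (2.0/2)*(-0.2488 - z - 0.6617)^2
FOC: (2*3 + 2.0)*z = 6 + 2.0*(-0.2488 - 0.6617)
z^{k+1} = 0.5224
Step 3: u-update.
u^{k+1} = -0.6617 - 0.2488 - 0.5224 = -1.4329
Step 4: Primal residual = |-0.2488 - 0.5224| = 0.7712


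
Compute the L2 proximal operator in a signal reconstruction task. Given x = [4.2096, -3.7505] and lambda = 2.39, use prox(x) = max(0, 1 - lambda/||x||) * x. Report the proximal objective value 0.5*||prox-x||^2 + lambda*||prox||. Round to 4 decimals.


Step 1: Compute ||x||.
||x|| = 5.638
Step 2: Compute scaling factor.
scale = max(0, 1 - 2.39/5.638) = 0.5761
Step 3: prox(x) = [2.4251, -2.1606]
||prox(x)|| = 3.248
Step 4: Proximal objective.
0.5*||prox-x||^2 = 2.8561
lambda*||prox|| = 7.7627
Total = 10.6188


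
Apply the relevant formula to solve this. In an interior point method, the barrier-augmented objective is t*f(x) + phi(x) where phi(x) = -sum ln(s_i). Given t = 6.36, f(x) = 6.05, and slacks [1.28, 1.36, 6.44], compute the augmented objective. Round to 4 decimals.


Step 1: Compute log-barrier.
ln values: [0.2469, 0.3075, 1.8625]
phi = -(0.2469 + 0.3075 + 1.8625) = -2.4169
Step 2: Compute augmented objective.
t*f(x) = 6.36*6.05 = 38.478
Total = 38.478 - 2.4169 = 36.0611


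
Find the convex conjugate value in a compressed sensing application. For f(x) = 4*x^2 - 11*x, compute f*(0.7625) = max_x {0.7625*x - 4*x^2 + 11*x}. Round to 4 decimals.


f*(y) = sup_x {y*x - a*x^2 - b*x} = sup_x {(y-b)*x - a*x^2}
FOC: (y - b) - 2a*x = 0 => x* = (y - b)/(2a)
x* = (0.7625 + 11)/(2*4) = 1.4703
f*(0.7625) = (y-b)^2/(4a) = (0.7625 + 11)^2/(4*4)
= 138.3564/16 = 8.6473


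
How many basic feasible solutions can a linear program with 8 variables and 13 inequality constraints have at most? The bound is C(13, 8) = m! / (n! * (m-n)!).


Each vertex corresponds to some choice of n active constraints out of m, so the number of vertices is at most C(m, n) = m! / (n!(m-n)!).
m = 13, n = 8
Numerator: 13 * 12 * 11 * 10 * 9 * 8 * 7 * 6
Denominator: 8! = 40320
C(13, 8) = 1287


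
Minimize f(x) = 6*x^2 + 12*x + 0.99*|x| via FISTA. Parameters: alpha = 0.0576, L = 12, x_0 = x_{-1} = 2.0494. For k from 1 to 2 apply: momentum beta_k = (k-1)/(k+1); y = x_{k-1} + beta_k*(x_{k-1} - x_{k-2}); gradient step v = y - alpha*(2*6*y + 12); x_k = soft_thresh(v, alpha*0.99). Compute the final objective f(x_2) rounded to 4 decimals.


FISTA on f(x) = 6*x^2 + 12*x + 0.99*|x|
L = 12, alpha = 0.0576
Iteration 1: beta = 0.0, y = 2.0494 + 0.0*(2.0494 - 2.0494) = 2.0494
  grad(y) = 36.5928, v = y - alpha*grad = -0.0583
  prox(v) = soft_thresh(-0.0583, 0.057) = -0.0013
Iteration 2: beta = 0.3333, y = -0.0013 + 0.3333*(-0.0013 - 2.0494) = -0.6849
  grad(y) = 3.7813, v = y - alpha*grad = -0.9027
  prox(v) = soft_thresh(-0.9027, 0.057) = -0.8457
f(x_2) = 6*(-0.8457)^2 + 12*(-0.8457) + 0.99*|-0.8457| = -5.0199


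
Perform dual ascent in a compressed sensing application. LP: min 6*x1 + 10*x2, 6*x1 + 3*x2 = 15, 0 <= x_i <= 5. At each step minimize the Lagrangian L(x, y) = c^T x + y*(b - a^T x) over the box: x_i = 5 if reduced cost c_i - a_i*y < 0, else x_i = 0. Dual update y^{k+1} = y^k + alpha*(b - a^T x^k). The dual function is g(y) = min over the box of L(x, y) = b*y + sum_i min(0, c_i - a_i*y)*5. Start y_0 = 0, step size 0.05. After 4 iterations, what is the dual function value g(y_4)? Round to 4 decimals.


Dual ascent for LP: min 6*x1 + 10*x2, 6*x1 + 3*x2 = 15, 0 <= x_i <= 5
Step 1: y^k = 0.0, reduced costs: (6.0, 10.0)
  x^k = (0.0, 0.0), subgradient = b - a^T x = 15.0
  y^{k+1} = 0.0 + 0.05*15.0 = 0.75
Step 2: y^k = 0.75, reduced costs: (1.5, 7.75)
  x^k = (0.0, 0.0), subgradient = b - a^T x = 15.0
  y^{k+1} = 0.75 + 0.05*15.0 = 1.5
Step 3: y^k = 1.5, reduced costs: (-3.0, 5.5)
  x^k = (5.0, 0.0), subgradient = b - a^T x = -15.0
  y^{k+1} = 1.5 + 0.05*-15.0 = 0.75
Step 4: y^k = 0.75, reduced costs: (1.5, 7.75)
  x^k = (0.0, 0.0), subgradient = b - a^T x = 15.0
  y^{k+1} = 0.75 + 0.05*15.0 = 1.5
Dual objective at y_4 = 1.5: reduced costs (-3.0, 5.5), box minimizer x = (5.0, 0.0)
g(y_4) = b*y + (c1 - a1*y)*x1 + (c2 - a2*y)*x2 = 15*1.5 + (-3.0)*5.0 + 5.5*0.0 = 22.5 - 15.0 + 0.0 = 7.5


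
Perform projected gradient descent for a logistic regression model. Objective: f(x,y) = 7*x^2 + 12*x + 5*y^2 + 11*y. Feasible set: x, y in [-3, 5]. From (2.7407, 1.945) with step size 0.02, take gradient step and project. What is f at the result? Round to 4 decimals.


Step 1: Compute gradient at (2.7407, 1.945).
grad_x = 2*7*2.7407 + 12 = 50.3698
grad_y = 2*5*1.945 + 11 = 30.45
Step 2: Gradient step.
x_raw = 2.7407 - 0.02*50.3698 = 1.7333
y_raw = 1.945 - 0.02*30.45 = 1.336
Step 3: Project onto [-3, 5].
x_proj = clip(1.7333) = 1.7333
y_proj = clip(1.336) = 1.336
Step 4: Evaluate f.
f(1.7333, 1.336) = 65.4505


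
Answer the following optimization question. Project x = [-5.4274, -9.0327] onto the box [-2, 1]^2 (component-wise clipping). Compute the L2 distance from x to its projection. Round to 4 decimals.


Project each component onto [-2, 1].
clip(-5.4274) = -2.0, clip(-9.0327) = -2.0
Projection = [-2.0, -2.0]
Squared diffs: [11.7471, 49.4589]
Distance = sqrt(61.206) = 7.8234


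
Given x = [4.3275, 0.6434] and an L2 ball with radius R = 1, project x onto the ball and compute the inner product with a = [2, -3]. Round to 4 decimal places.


Step 1: Compute ||x|| (intermediates to 6 decimals).
||x|| = sqrt(4.3275^2 + 0.6434^2) = 4.375068
Step 2: Project.
Since ||x|| > R, scale = R/||x|| = 1/4.375068 = 0.228568, proj(x) = scale * x
proj(x) = [0.989128, 0.147061]
Step 3: Dot product.
a^T * proj(x) = 2*0.989128 - 3*0.147061 = 1.5371


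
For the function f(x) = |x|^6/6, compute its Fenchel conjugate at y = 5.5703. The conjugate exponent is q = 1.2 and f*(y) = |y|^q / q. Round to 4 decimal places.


The conjugate exponent q satisfies 1/p + 1/q = 1.
p = 6, so q = 6/(6 - 1) = 1.2
|y|^q = 5.5703^1.2 = 7.8533
f*(5.5703) = 7.8533 / 1.2 = 6.5444


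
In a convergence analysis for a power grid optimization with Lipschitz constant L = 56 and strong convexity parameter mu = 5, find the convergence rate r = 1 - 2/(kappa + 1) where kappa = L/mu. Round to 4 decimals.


Step 1: Compute the condition number.
kappa = L/mu = 56/5 = 11.2
Step 2: Compute the convergence rate.
r = 1 - 2/(kappa + 1) = 1 - 2*mu/(L + mu) = (L - mu)/(L + mu) = 51/61 = 0.8361


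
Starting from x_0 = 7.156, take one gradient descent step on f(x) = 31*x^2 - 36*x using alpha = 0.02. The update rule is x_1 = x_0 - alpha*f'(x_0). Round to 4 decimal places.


We compute the gradient at x_0 and apply the update.
f'(x) = 62*x - 36
f'(7.156) = 62*7.156 - 36 = 407.672
x_1 = 7.156 - 0.02*407.672 = -0.9974


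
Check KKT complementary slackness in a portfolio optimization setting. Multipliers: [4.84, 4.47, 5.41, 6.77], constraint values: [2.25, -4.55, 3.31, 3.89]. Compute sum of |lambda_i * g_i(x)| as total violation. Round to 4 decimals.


KKT complementary slackness check:
lambda_1 * g_1 = 4.84 * 2.25 = 10.89
lambda_2 * g_2 = 4.47 * -4.55 = -20.3385
lambda_3 * g_3 = 5.41 * 3.31 = 17.9071
lambda_4 * g_4 = 6.77 * 3.89 = 26.3353
Total violation = 10.89 + 20.3385 + 17.9071 + 26.3353 = 75.4709


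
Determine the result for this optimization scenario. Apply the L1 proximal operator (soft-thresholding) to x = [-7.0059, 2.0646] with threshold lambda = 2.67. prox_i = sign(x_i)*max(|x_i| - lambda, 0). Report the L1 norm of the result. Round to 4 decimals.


Soft-thresholding with lambda = 2.67:
prox(-7.0059) = sign(-7.0059)*max(|-7.0059| - 2.67, 0) = -4.3359
prox(2.0646) = sign(2.0646)*max(|2.0646| - 2.67, 0) = 0.0
prox(x) = [-4.3359, 0.0]
||prox(x)||_1 = 4.3359 + 0.0 = 4.3359


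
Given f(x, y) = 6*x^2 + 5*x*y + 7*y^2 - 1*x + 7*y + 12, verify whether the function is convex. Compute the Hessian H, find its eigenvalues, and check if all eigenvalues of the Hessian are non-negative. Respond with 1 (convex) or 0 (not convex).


The Hessian of f(x,y) = 6*x^2 + 5*x*y + 7*y^2 - 1*x + 7*y + 12 is:
H = [[12, 5], [5, 14]]
Trace = 12 + 14 = 26
Determinant = 12*14 - (5)^2 = 143
Discriminant = (26)^2 - 4*143 = 104.0
Eigenvalues: lambda_1 = 7.901, lambda_2 = 18.099
The function is convex.

1


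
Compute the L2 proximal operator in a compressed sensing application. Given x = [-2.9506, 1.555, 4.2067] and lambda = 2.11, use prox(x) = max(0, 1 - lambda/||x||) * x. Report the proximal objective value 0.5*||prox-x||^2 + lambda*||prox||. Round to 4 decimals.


Step 1: Compute ||x||.
||x|| = 5.3685
Step 2: Compute scaling factor.
scale = max(0, 1 - 2.11/5.3685) = 0.607
Step 3: prox(x) = [-1.7909, 0.9438, 2.5533]
||prox(x)|| = 3.2585
Step 4: Proximal objective.
0.5*||prox-x||^2 = 2.2261
lambda*||prox|| = 6.8754
Total = 9.1014


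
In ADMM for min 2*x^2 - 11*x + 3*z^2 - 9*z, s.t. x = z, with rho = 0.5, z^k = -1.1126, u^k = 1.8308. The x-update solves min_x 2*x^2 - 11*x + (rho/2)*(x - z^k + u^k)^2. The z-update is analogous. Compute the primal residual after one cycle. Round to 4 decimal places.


ADMM iteration with rho = 0.5, z^k = -1.1126, u^k = 1.8308
Step 1: x-update.
Minimize 2*x^2 - 11*x + (0.5/2)*(x + 1.1126 + 1.8308)^2
FOC: (2*2 + 0.5)*x = 11 + 0.5*(-1.1126 - 1.8308)
x^{k+1} = 2.1174
Step 2: z-update.
Minimize 3*z^2 - 9*z + (0.5/2)*(2.1174 - z + 1.8308)^2
FOC: (2*3 + 0.5)*z = 9 + 0.5*(2.1174 + 1.8308)
z^{k+1} = 1.6883
Step 3: u-update.
u^{k+1} = 1.8308 + 2.1174 - 1.6883 = 2.2599
Step 4: Primal residual = |2.1174 - 1.6883| = 0.4291


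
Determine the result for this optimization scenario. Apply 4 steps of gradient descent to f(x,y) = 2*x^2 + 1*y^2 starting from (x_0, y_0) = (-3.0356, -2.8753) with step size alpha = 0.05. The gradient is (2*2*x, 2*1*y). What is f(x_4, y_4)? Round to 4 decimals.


Gradient descent on f(x,y) = 2*x^2 + 1*y^2.
Starting point: (-3.0356, -2.8753), alpha = 0.05
Step 1: grad_x = 2*2*-3.0356 = -12.1424, grad_y = 2*1*-2.8753 = -5.7506
  x_1 = -3.0356 - 0.05*-12.1424 = -2.4285
  y_1 = -2.8753 - 0.05*-5.7506 = -2.5878
Step 2: grad_x = 2*2*-2.4285 = -9.7139, grad_y = 2*1*-2.5878 = -5.1755
  x_2 = -2.4285 - 0.05*-9.7139 = -1.9428
  y_2 = -2.5878 - 0.05*-5.1755 = -2.329
Step 3: grad_x = 2*2*-1.9428 = -7.7711, grad_y = 2*1*-2.329 = -4.658
  x_3 = -1.9428 - 0.05*-7.7711 = -1.5542
  y_3 = -2.329 - 0.05*-4.658 = -2.0961
Step 4: grad_x = 2*2*-1.5542 = -6.2169, grad_y = 2*1*-2.0961 = -4.1922
  x_4 = -1.5542 - 0.05*-6.2169 = -1.2434
  y_4 = -2.0961 - 0.05*-4.1922 = -1.8865
f(-1.2434, -1.8865) = 2*(-1.2434)^2 + 1*(-1.8865)^2 = 6.6508


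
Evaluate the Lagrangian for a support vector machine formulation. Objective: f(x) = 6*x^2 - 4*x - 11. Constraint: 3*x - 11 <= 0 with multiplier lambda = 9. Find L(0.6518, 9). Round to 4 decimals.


Step 1: Evaluate f(x).
f(0.6518) = 6*0.6518^2 - 4*0.6518 - 11 = -11.0581
Step 2: Evaluate g(x).
g(0.6518) = 3*0.6518 - 11 = -9.0446
Step 3: Compute Lagrangian.
L = -11.0581 + 9*-9.0446 = -92.4595


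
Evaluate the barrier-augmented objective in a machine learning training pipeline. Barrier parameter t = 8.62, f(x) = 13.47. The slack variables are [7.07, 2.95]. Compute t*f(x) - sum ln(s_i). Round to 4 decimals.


Step 1: Compute log-barrier.
ln values: [1.9559, 1.0818]
phi = -(1.9559 + 1.0818) = -3.0377
Step 2: Compute augmented objective.
t*f(x) = 8.62*13.47 = 116.1114
Total = 116.1114 - 3.0377 = 113.0737


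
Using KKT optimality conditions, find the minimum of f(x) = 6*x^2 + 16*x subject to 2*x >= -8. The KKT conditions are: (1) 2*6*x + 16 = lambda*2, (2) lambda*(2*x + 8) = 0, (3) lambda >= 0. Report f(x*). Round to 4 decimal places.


Step 1: Try lambda = 0 (constraint inactive).
Stationarity: 2*6*x + 16 = 0
x* = -16/(2*6) = -4/3 = -1.3333 (rounded; the exact value -4/3 is used below)
Check constraint: 2*-1.3333 = -2.6666 >= -8 -- satisfied.
Step 2: Compute optimal value.
f(x*) = 6*(-4/3)^2 + 16*(-4/3) = -10.6667


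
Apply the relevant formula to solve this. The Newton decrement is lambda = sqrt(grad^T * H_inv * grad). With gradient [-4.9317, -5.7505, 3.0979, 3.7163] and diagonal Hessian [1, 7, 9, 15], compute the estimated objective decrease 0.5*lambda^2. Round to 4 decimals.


Step 1: H is diagonal, so H^(-1) * g = [-4.9317, -0.8215, 0.3442, 0.2478].
Step 2: g^T H^(-1) g = sum_i g_i^2 / H_ii
  = (-4.9317)^2/1 + (-5.7505)^2/7 + (3.0979)^2/9 + (3.7163)^2/15
  = 24.3217 + 4.724 + 1.0663 + 0.9207 = 31.0328
Step 3: Objective decrease = 0.5 * g^T H^(-1) g = 15.5164


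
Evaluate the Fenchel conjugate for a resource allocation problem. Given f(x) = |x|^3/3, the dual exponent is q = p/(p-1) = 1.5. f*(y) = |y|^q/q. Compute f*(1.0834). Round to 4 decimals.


The conjugate exponent q satisfies 1/p + 1/q = 1.
p = 3, so q = 3/(3 - 1) = 1.5
|y|^q = 1.0834^1.5 = 1.1277
f*(1.0834) = 1.1277 / 1.5 = 0.7518


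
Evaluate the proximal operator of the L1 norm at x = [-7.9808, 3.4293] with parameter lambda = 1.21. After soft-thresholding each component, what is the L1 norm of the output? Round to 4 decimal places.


Soft-thresholding with lambda = 1.21:
prox(-7.9808) = sign(-7.9808)*max(|-7.9808| - 1.21, 0) = -6.7708
prox(3.4293) = sign(3.4293)*max(|3.4293| - 1.21, 0) = 2.2193
prox(x) = [-6.7708, 2.2193]
||prox(x)||_1 = 6.7708 + 2.2193 = 8.9901


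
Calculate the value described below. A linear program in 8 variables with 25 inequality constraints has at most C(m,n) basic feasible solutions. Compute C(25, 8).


Each vertex corresponds to some choice of n active constraints out of m, so the number of vertices is at most C(m, n) = m! / (n!(m-n)!).
m = 25, n = 8
Numerator: 25 * 24 * 23 * 22 * 21 * 20 * 19 * 18
Denominator: 8! = 40320
C(25, 8) = 1081575


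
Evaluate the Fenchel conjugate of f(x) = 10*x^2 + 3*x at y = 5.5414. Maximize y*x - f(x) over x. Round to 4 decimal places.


f*(y) = sup_x {y*x - a*x^2 - b*x} = sup_x {(y-b)*x - a*x^2}
FOC: (y - b) - 2a*x = 0 => x* = (y - b)/(2a)
x* = (5.5414 - 3)/(2*10) = 0.1271
f*(5.5414) = (y-b)^2/(4a) = (5.5414 - 3)^2/(4*10)
= 6.4587/40 = 0.1615


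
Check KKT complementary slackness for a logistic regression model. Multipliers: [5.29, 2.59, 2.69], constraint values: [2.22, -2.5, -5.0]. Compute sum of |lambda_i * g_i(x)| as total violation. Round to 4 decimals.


KKT complementary slackness check:
lambda_1 * g_1 = 5.29 * 2.22 = 11.7438
lambda_2 * g_2 = 2.59 * -2.5 = -6.475
lambda_3 * g_3 = 2.69 * -5.0 = -13.45
Total violation = 11.7438 + 6.475 + 13.45 = 31.6688


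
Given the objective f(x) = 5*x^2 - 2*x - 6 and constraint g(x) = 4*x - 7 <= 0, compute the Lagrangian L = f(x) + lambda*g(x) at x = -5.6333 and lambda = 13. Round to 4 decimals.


Step 1: Evaluate f(x).
f(-5.6333) = 5*(-5.6333)^2 - 2*(-5.6333) - 6 = 163.9369
Step 2: Evaluate g(x).
g(-5.6333) = 4*-5.6333 - 7 = -29.5332
Step 3: Compute Lagrangian.
L = 163.9369 + 13*-29.5332 = -219.9947
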